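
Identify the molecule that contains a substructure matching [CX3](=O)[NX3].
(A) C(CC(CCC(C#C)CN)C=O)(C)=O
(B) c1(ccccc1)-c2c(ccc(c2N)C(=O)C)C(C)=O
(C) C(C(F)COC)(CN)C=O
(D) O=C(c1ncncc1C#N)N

D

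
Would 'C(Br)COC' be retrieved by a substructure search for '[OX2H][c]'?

No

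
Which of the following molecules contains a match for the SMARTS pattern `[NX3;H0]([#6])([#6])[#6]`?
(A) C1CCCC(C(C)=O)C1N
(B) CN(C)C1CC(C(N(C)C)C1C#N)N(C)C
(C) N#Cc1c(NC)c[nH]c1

[NX3;H0]([#6])([#6])[#6] describes a trivalent nitrogen with no H, bonded to three carbons (a tertiary amine).
(A) has a primary amino group (-NH2) but the nitrogen has H2, not H0 with three carbons.
(B) contains a dimethylamino group (-N(CH3)2), which satisfies every atom and bond constraint.
(C) has an N-methylamino group (-NHCH3) but the nitrogen still has one H (H1), not H0.
So the answer is (B).

B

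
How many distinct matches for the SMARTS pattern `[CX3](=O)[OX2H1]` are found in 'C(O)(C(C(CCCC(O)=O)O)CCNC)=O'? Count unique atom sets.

2

[CX3](=O)[OX2H1] is the SMARTS for a carboxylic acid: an sp2 carbon double-bonded to O and single-bonded to an -OH oxygen.
The molecule carries 2 separate instances of a carboxylic acid group (-C(=O)OH) meeting every constraint; each maps to a distinct set of atoms, giving 2 matches.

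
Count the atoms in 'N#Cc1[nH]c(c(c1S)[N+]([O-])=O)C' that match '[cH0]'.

4

The query [cH0] means: aromatic carbon with no attached hydrogen (substituted or ring-fusion).
Check the 12 heavy atoms by environment: 1× n (aromatic, H1) → no; 4× c (aromatic, H0) → match; 1× C (H0) → no; 1× N (H0) → no; 1× C (H3) → no; 1× N (charge +1, H0) → no; 1× O (charge -1, H0) → no; 1× O (H0) → no; 1× S (H1) → no.
That gives 4 matching atoms.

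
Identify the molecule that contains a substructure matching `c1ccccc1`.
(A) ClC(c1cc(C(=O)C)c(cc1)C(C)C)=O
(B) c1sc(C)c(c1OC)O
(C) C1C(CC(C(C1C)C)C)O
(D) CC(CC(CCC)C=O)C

c1ccccc1 describes six aromatic carbons in a ring (a benzene ring).
(A) contains the required atom environment, so the pattern matches.
(B) has a methyl group (-CH3) but no six-membered all-carbon aromatic ring is present.
(C) has a methyl group (-CH3) but no six-membered all-carbon aromatic ring is present.
(D) has a methyl group (-CH3) but no six-membered all-carbon aromatic ring is present.
So the answer is (A).

A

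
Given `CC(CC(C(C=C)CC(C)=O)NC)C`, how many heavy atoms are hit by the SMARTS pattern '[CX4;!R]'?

9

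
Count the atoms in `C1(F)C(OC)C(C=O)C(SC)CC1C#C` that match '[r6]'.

6

The query [r6] means: r6 matches atoms in a six-membered ring.
Check the 15 heavy atoms by environment: 6× C (in 6-ring) → match; 5× C (acyclic) → no; 2× O (acyclic) → no; 1× S (acyclic) → no; 1× F (acyclic) → no.
That gives 6 matching atoms.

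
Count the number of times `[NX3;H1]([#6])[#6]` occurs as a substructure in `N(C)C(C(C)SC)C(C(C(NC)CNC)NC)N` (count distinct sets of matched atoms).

4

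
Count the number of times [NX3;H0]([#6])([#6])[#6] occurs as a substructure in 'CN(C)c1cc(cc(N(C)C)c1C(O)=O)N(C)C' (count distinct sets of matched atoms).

[NX3;H0]([#6])([#6])[#6] is the SMARTS for a tertiary amine: a trivalent nitrogen with no H, bonded to three carbons.
The molecule carries 3 separate instances of a dimethylamino group (-N(CH3)2) meeting every constraint; each maps to a distinct set of atoms, giving 3 matches.

3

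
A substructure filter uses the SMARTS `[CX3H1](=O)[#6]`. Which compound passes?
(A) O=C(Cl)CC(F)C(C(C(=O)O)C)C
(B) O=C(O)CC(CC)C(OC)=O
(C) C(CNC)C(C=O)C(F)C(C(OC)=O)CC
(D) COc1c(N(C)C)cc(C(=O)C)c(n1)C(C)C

C

[CX3H1](=O)[#6] describes an sp2 carbon with one H, double-bonded to O and single-bonded to carbon (an aldehyde).
(A) has a carboxylic acid group (-C(=O)OH) but the carbonyl carbon has H0 and is bonded to O, not H1.
(B) has a methyl-ester group (-C(=O)OCH3) but the carbonyl carbon has H0, not H1.
(C) contains an aldehyde (-CHO), which satisfies every atom and bond constraint.
(D) has an acetyl/ketone group (-C(=O)CH3) but the carbonyl carbon has H0 (two carbon neighbours), not H1.
So the answer is (C).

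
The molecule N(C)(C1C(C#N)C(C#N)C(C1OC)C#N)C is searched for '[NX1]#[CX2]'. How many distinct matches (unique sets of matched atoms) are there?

3

[NX1]#[CX2] is the SMARTS for a nitrile: a nitrogen triple-bonded to a two-connected carbon.
The molecule carries 3 separate instances of a nitrile (-C#N) meeting every constraint; each maps to a distinct set of atoms, giving 3 matches.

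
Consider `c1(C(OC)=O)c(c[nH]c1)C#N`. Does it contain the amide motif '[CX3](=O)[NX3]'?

No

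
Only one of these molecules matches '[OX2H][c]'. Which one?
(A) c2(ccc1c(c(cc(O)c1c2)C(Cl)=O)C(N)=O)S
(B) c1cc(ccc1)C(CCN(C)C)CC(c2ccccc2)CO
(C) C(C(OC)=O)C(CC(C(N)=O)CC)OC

A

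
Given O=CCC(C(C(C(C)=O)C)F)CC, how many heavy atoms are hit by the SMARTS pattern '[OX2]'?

Check the 13 heavy atoms by environment: 8× C (X4) → no; 1× F (X1) → no; 2× C (X3) → no; 2× O (X1) → no.
No environment satisfies the query, so 0 matching atoms.

0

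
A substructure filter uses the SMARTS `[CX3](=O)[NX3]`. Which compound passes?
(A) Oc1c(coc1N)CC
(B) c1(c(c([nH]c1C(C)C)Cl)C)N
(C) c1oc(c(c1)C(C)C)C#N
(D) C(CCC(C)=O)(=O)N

D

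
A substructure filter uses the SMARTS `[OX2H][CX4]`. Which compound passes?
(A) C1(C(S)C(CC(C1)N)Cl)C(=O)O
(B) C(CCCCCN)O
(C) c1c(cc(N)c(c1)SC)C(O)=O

[OX2H][CX4] describes a hydroxyl oxygen bound to an sp3 (X4) carbon (an aliphatic alcohol).
(A) has a carboxylic acid group (-C(=O)OH) but the -OH is on a CX3 carbonyl carbon, not a CX4 carbon.
(B) contains a hydroxyl group (-OH), which satisfies every atom and bond constraint.
(C) has a carboxylic acid group (-C(=O)OH) but the -OH is on a CX3 carbonyl carbon, not a CX4 carbon.
So the answer is (B).

B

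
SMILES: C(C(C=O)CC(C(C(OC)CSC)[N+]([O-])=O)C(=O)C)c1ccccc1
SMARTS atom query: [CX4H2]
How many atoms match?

3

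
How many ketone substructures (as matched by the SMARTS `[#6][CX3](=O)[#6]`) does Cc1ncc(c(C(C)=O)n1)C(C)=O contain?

[#6][CX3](=O)[#6] is the SMARTS for a ketone: a carbonyl carbon (no H) flanked by two carbons.
The molecule carries 2 separate instances of an acetyl/ketone group (-C(=O)CH3) meeting every constraint; each maps to a distinct set of atoms, giving 2 matches.

2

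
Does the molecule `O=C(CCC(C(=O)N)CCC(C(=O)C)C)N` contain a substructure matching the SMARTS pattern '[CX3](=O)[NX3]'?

The pattern [CX3](=O)[NX3] describes a carbonyl carbon bonded to a trivalent nitrogen — an amide.
The molecule carries a primary amide (-C(=O)NH2), whose atoms satisfy every constraint of the query, so the pattern matches.

Yes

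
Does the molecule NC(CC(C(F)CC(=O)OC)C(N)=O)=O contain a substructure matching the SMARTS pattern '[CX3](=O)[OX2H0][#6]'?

Yes

The pattern [CX3](=O)[OX2H0][#6] describes a carbonyl carbon bonded to an oxygen that is itself bonded to carbon (no H on that O) — an ester.
The molecule carries a methyl-ester group (-C(=O)OCH3), whose atoms satisfy every constraint of the query, so the pattern matches.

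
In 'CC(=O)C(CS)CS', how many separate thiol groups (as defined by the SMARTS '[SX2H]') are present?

2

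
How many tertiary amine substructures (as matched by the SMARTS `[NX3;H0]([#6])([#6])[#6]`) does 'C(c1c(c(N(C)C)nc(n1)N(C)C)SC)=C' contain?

2

[NX3;H0]([#6])([#6])[#6] is the SMARTS for a tertiary amine: a trivalent nitrogen with no H, bonded to three carbons.
The molecule carries 2 separate instances of a dimethylamino group (-N(CH3)2) meeting every constraint; each maps to a distinct set of atoms, giving 2 matches.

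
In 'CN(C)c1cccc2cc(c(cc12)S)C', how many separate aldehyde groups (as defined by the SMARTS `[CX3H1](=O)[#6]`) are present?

[CX3H1](=O)[#6] is the SMARTS for an aldehyde: an sp2 carbon with one H, double-bonded to O and single-bonded to carbon.
No fragment in the molecule satisfies every constraint, giving 0 matches.

0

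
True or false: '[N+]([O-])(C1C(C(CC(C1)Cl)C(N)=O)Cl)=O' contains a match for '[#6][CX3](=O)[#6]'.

The pattern [#6][CX3](=O)[#6] describes a carbonyl carbon (no H) flanked by two carbons — a ketone.
The closest candidate here is a primary amide (-C(=O)NH2), but one neighbour of the carbonyl carbon is N, not C. No other fragment satisfies the full query, so there is no match.

False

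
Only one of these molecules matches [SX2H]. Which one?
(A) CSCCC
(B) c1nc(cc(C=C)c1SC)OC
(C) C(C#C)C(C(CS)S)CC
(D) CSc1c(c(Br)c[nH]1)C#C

[SX2H] describes an aliphatic sulfur with two connections, one being H (a thiol).
(A) has a methylthio ether (-SCH3) but the sulfur has H0 (bonded to two carbons), not H1.
(B) has a methylthio ether (-SCH3) but the sulfur has H0 (bonded to two carbons), not H1.
(C) contains a thiol (-SH), which satisfies every atom and bond constraint.
(D) has a methylthio ether (-SCH3) but the sulfur has H0 (bonded to two carbons), not H1.
So the answer is (C).

C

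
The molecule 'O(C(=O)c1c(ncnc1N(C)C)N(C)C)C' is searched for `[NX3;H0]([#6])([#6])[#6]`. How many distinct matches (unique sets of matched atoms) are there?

2

[NX3;H0]([#6])([#6])[#6] is the SMARTS for a tertiary amine: a trivalent nitrogen with no H, bonded to three carbons.
The molecule carries 2 separate instances of a dimethylamino group (-N(CH3)2) meeting every constraint; each maps to a distinct set of atoms, giving 2 matches.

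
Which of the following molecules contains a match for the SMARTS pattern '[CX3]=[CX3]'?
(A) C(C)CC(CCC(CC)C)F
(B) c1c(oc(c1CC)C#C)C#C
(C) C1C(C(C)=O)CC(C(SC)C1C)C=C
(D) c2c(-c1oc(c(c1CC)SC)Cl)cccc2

C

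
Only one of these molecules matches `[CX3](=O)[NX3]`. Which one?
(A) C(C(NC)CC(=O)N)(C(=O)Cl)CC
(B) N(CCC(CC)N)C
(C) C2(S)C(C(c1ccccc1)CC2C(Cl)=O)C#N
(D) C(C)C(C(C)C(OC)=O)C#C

A

[CX3](=O)[NX3] describes a carbonyl carbon bonded to a trivalent nitrogen (an amide).
(A) contains a primary amide (-C(=O)NH2), which satisfies every atom and bond constraint.
(B) has a primary amino group (-NH2) but the -NH2 is not attached to a carbonyl carbon.
(C) has a nitrile (-C#N) but the nitrile N is NX1 (triple-bonded), not NX3.
(D) has a methyl-ester group (-C(=O)OCH3) but the carbonyl is bonded to O, not to an NX3 nitrogen.
So the answer is (A).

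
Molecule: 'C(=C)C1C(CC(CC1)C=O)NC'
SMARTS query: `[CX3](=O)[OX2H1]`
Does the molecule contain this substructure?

No

The pattern [CX3](=O)[OX2H1] describes an sp2 carbon double-bonded to O and single-bonded to an -OH oxygen — a carboxylic acid.
The closest candidate here is an aldehyde (-CHO), but there is no singly-bonded oxygen on the carbonyl carbon. No other fragment satisfies the full query, so there is no match.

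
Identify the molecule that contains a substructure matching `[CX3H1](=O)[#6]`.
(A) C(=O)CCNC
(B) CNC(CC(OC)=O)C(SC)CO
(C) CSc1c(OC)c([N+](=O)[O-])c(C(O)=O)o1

A

[CX3H1](=O)[#6] describes an sp2 carbon with one H, double-bonded to O and single-bonded to carbon (an aldehyde).
(A) contains an aldehyde (-CHO), which satisfies every atom and bond constraint.
(B) has a methyl-ester group (-C(=O)OCH3) but the carbonyl carbon has H0, not H1.
(C) has a carboxylic acid group (-C(=O)OH) but the carbonyl carbon has H0 and is bonded to O, not H1.
So the answer is (A).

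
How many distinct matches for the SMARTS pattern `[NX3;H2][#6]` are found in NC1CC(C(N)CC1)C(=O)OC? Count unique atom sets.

[NX3;H2][#6] is the SMARTS for a primary amine: a trivalent nitrogen with two H attached to carbon.
The molecule carries 2 separate instances of a primary amino group (-NH2) meeting every constraint; each maps to a distinct set of atoms, giving 2 matches.

2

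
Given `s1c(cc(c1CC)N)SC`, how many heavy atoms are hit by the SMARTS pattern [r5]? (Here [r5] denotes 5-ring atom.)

5

The query [r5] means: r5 matches atoms in a five-membered ring.
Check the 10 heavy atoms by environment: 1× s (aromatic, in 5-ring) → match; 4× c (aromatic, in 5-ring) → match; 1× N (acyclic) → no; 3× C (acyclic) → no; 1× S (acyclic) → no.
Summing the matching environments: 1 + 4 = 5 matching atoms.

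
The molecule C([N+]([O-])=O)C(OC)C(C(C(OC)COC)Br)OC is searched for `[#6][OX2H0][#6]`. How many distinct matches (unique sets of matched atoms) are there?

4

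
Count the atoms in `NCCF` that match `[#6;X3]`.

Check the 4 heavy atoms by environment: 2× C (X4) → no; 1× F (X1) → no; 1× N (X3) → no.
No environment satisfies the query, so 0 matching atoms.

0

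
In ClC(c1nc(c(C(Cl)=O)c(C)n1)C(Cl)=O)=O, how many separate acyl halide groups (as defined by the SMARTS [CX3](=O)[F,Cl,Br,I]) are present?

[CX3](=O)[F,Cl,Br,I] is the SMARTS for an acyl halide: a carbonyl carbon bonded to a halogen.
The molecule carries 3 separate instances of an acyl chloride (-C(=O)Cl) meeting every constraint; each maps to a distinct set of atoms, giving 3 matches.

3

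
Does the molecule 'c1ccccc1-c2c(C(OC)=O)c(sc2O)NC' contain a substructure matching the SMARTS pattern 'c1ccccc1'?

The pattern c1ccccc1 describes six aromatic carbons in a ring — a benzene ring.
The molecule carries a phenyl ring, whose atoms satisfy every constraint of the query, so the pattern matches.

Yes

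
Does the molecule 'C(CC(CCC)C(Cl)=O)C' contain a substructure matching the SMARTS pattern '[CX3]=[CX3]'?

The pattern [CX3]=[CX3] describes a non-aromatic C=C double bond between two sp2 carbons — an alkene.
The closest candidate here is an ethyl group (-CH2CH3), but its C-C bond is a single bond between CX4 carbons, not CX3=CX3. No other fragment satisfies the full query, so there is no match.

No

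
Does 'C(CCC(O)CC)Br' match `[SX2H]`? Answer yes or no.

The pattern [SX2H] describes an aliphatic sulfur with two connections, one being H — a thiol.
The closest candidate here is a hydroxyl group (-OH), but it is an -OH, not an -SH. No other fragment satisfies the full query, so there is no match.

No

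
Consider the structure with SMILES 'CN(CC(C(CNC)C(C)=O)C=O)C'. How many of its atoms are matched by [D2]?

4

Check the 14 heavy atoms by environment: 3× C (D2) → match; 3× C (D3) → no; 1× N (D3) → no; 4× C (D1) → no; 2× O (D1) → no; 1× N (D2) → match.
Summing the matching environments: 3 + 1 = 4 matching atoms.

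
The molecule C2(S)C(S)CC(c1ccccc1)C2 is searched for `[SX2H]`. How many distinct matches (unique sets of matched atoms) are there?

2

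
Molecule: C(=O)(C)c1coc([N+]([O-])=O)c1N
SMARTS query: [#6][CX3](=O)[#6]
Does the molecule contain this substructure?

Yes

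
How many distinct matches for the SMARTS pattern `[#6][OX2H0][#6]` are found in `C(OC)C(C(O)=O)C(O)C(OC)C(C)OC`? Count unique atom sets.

3

[#6][OX2H0][#6] is the SMARTS for an ether: an aliphatic oxygen bridging two carbons with no H on the oxygen.
The molecule carries 3 separate instances of a methoxy ether (-OCH3) meeting every constraint; each maps to a distinct set of atoms, giving 3 matches.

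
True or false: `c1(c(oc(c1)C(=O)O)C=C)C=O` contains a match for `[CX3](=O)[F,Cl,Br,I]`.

False

The pattern [CX3](=O)[F,Cl,Br,I] describes a carbonyl carbon bonded to a halogen — an acyl halide.
The closest candidate here is a carboxylic acid group (-C(=O)OH), but the carbonyl is bonded to -OH, not to a halogen. No other fragment satisfies the full query, so there is no match.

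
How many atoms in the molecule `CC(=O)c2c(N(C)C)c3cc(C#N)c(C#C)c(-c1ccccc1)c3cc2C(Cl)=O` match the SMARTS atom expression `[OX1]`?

The query [OX1] means: aliphatic oxygen with one total connection — typically a carbonyl =O or an oxide.
Check the 29 heavy atoms by environment: 16× c (aromatic, X3) → no; 2× C (X3) → no; 2× O (X1) → match; 3× C (X4) → no; 3× C (X2) → no; 1× N (X1) → no; 1× Cl (X1) → no; 1× N (X3) → no.
That gives 2 matching atoms.

2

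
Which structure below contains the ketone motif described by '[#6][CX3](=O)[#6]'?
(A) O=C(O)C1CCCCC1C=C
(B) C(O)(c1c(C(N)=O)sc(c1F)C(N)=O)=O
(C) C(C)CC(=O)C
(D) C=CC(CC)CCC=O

C

[#6][CX3](=O)[#6] describes a carbonyl carbon (no H) flanked by two carbons (a ketone).
(A) has a carboxylic acid group (-C(=O)OH) but one neighbour of the carbonyl carbon is O, not C.
(B) has a primary amide (-C(=O)NH2) but one neighbour of the carbonyl carbon is N, not C.
(C) contains an acetyl/ketone group (-C(=O)CH3), which satisfies every atom and bond constraint.
(D) has an aldehyde (-CHO) but the carbonyl carbon has H1, so it is not flanked by two carbons.
So the answer is (C).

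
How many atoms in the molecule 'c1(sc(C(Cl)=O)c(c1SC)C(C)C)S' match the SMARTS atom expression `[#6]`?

9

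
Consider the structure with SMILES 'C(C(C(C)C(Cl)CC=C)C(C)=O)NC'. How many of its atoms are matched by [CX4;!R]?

The query [CX4;!R] means: aliphatic carbon with four total connections, not in a ring.
Check the 14 heavy atoms by environment: 8× C (X4, acyclic) → match; 3× C (X3, acyclic) → no; 1× O (X1, acyclic) → no; 1× Cl (X1, acyclic) → no; 1× N (X3, acyclic) → no.
That gives 8 matching atoms.

8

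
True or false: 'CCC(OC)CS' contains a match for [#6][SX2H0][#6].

False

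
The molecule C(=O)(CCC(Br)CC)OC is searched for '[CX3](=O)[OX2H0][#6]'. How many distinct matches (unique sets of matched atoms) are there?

1

[CX3](=O)[OX2H0][#6] is the SMARTS for an ester: a carbonyl carbon bonded to an oxygen that is itself bonded to carbon (no H on that O).
Exactly one fragment in the molecule meets all constraints, giving 1 match.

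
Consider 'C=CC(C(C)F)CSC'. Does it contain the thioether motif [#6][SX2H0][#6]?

Yes

The pattern [#6][SX2H0][#6] describes an aliphatic sulfur bridging two carbons with no H on the sulfur — a thioether.
The molecule carries a methylthio ether (-SCH3), whose atoms satisfy every constraint of the query, so the pattern matches.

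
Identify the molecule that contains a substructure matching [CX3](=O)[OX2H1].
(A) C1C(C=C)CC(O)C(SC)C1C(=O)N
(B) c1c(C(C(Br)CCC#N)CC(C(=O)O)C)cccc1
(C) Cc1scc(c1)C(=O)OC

[CX3](=O)[OX2H1] describes an sp2 carbon double-bonded to O and single-bonded to an -OH oxygen (a carboxylic acid).
(A) has a primary amide (-C(=O)NH2) but the carbonyl is bonded to N, not to an -OH oxygen.
(B) contains a carboxylic acid group (-C(=O)OH), which satisfies every atom and bond constraint.
(C) has a methyl-ester group (-C(=O)OCH3) but the singly-bonded O has no H (OX2H0, not OX2H1).
So the answer is (B).

B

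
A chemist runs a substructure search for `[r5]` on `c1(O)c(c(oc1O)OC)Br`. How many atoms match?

The query [r5] means: r5 matches atoms in a five-membered ring.
Check the 10 heavy atoms by environment: 1× o (aromatic, in 5-ring) → match; 4× c (aromatic, in 5-ring) → match; 3× O (acyclic) → no; 1× C (acyclic) → no; 1× Br (acyclic) → no.
Summing the matching environments: 1 + 4 = 5 matching atoms.

5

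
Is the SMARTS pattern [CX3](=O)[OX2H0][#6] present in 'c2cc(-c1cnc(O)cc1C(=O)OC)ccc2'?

Yes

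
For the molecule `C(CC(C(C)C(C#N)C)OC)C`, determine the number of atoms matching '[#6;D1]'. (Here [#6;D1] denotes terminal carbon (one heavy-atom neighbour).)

The query [#6;D1] means: carbon bonded to exactly one heavy atom.
Check the 12 heavy atoms by environment: 4× C (D1) → match; 3× C (D3) → no; 3× C (D2) → no; 1× O (D2) → no; 1× N (D1) → no.
That gives 4 matching atoms.

4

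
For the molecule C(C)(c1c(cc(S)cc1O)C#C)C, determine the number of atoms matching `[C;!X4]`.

2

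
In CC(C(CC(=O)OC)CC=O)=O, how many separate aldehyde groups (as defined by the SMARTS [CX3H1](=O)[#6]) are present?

[CX3H1](=O)[#6] is the SMARTS for an aldehyde: an sp2 carbon with one H, double-bonded to O and single-bonded to carbon.
Exactly one fragment in the molecule meets all constraints, giving 1 match.

1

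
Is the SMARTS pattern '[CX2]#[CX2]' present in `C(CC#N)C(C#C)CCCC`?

The pattern [CX2]#[CX2] describes a carbon-carbon triple bond — an alkyne.
The molecule carries an ethynyl group (-C#CH), whose atoms satisfy every constraint of the query, so the pattern matches.

Yes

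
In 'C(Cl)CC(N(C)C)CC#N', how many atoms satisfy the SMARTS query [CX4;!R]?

6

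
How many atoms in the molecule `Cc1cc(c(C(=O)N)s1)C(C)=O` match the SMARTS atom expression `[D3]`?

The query [D3] means: atom with exactly three heavy-atom neighbours.
Check the 12 heavy atoms by environment: 1× s (aromatic, D2) → no; 3× c (aromatic, D3) → match; 1× c (aromatic, D2) → no; 2× C (D3) → match; 2× O (D1) → no; 1× N (D1) → no; 2× C (D1) → no.
Summing the matching environments: 3 + 2 = 5 matching atoms.

5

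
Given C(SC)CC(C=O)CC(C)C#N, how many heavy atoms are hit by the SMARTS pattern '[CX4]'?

The query [CX4] means: C with X4: aliphatic carbon with exactly 4 total connections (bonds + H).
Check the 12 heavy atoms by environment: 7× C (X4) → match; 1× C (X2) → no; 1× N (X1) → no; 1× C (X3) → no; 1× O (X1) → no; 1× S (X2) → no.
That gives 7 matching atoms.

7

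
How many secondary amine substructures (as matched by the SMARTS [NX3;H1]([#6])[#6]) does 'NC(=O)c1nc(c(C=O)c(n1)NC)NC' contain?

2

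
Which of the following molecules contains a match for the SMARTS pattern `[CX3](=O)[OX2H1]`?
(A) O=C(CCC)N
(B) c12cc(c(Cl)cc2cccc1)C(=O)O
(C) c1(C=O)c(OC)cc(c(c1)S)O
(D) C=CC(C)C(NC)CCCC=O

[CX3](=O)[OX2H1] describes an sp2 carbon double-bonded to O and single-bonded to an -OH oxygen (a carboxylic acid).
(A) has a primary amide (-C(=O)NH2) but the carbonyl is bonded to N, not to an -OH oxygen.
(B) contains a carboxylic acid group (-C(=O)OH), which satisfies every atom and bond constraint.
(C) has an aldehyde (-CHO) but there is no singly-bonded oxygen on the carbonyl carbon.
(D) has an aldehyde (-CHO) but there is no singly-bonded oxygen on the carbonyl carbon.
So the answer is (B).

B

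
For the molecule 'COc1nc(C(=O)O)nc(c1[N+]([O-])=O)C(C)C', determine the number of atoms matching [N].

Check the 17 heavy atoms by environment: 2× n (aromatic) → no; 4× c (aromatic) → no; 5× C → no; 4× O → no; 1× N (charge +1) → match; 1× O (charge -1) → no.
That gives 1 matching atom.

1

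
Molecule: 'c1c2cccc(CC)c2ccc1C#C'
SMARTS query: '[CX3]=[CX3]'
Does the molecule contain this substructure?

No

The pattern [CX3]=[CX3] describes a non-aromatic C=C double bond between two sp2 carbons — an alkene.
The closest candidate here is an ethynyl group (-C#CH), but the C-C bond is a triple bond, not a double bond. No other fragment satisfies the full query, so there is no match.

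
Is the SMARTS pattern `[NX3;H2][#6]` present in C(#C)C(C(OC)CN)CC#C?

The pattern [NX3;H2][#6] describes a trivalent nitrogen with two H attached to carbon — a primary amine.
The molecule carries a primary amino group (-NH2), whose atoms satisfy every constraint of the query, so the pattern matches.

Yes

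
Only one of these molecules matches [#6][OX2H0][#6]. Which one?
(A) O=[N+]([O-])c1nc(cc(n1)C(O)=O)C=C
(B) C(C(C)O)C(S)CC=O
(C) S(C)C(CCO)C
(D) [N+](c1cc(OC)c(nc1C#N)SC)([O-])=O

[#6][OX2H0][#6] describes an aliphatic oxygen bridging two carbons with no H on the oxygen (an ether).
(A) has a carboxylic acid group (-C(=O)OH) but the -OH oxygen has H1; the =O is OX1, not OX2.
(B) has a hydroxyl group (-OH) but the oxygen has H1, not H0 bridging two carbons.
(C) has a hydroxyl group (-OH) but the oxygen has H1, not H0 bridging two carbons.
(D) contains a methoxy ether (-OCH3), which satisfies every atom and bond constraint.
So the answer is (D).

D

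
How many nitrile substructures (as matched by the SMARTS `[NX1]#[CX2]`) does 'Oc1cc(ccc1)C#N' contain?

1

[NX1]#[CX2] is the SMARTS for a nitrile: a nitrogen triple-bonded to a two-connected carbon.
Exactly one fragment in the molecule meets all constraints, giving 1 match.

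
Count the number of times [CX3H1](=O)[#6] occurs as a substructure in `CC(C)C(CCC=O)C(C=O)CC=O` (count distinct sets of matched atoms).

3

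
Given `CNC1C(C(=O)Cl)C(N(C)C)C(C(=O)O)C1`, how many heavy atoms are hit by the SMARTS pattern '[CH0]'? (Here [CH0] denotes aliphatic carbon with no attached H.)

2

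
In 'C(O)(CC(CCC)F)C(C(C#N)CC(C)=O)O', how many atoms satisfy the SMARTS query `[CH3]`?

The query [CH3] means: aliphatic carbon with exactly three hydrogens.
Check the 17 heavy atoms by environment: 4× C (H2) → no; 4× C (H1) → no; 2× C (H0) → no; 1× N (H0) → no; 1× O (H0) → no; 2× C (H3) → match; 2× O (H1) → no; 1× F (H0) → no.
That gives 2 matching atoms.

2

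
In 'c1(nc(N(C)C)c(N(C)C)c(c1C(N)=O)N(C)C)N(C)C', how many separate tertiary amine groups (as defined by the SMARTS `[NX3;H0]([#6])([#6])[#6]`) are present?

4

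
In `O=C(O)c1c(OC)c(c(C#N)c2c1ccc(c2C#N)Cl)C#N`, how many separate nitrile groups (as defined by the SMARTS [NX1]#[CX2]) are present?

[NX1]#[CX2] is the SMARTS for a nitrile: a nitrogen triple-bonded to a two-connected carbon.
The molecule carries 3 separate instances of a nitrile (-C#N) meeting every constraint; each maps to a distinct set of atoms, giving 3 matches.

3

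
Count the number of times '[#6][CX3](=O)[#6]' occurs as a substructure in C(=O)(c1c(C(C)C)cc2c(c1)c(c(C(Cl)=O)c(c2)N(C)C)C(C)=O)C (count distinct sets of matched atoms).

2

[#6][CX3](=O)[#6] is the SMARTS for a ketone: a carbonyl carbon (no H) flanked by two carbons.
The molecule carries 2 separate instances of an acetyl/ketone group (-C(=O)CH3) meeting every constraint; each maps to a distinct set of atoms, giving 2 matches.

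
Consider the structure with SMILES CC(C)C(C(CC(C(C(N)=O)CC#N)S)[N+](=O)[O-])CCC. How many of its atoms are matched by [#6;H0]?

2

The query [#6;H0] means: any carbon with no attached hydrogen.
Check the 21 heavy atoms by environment: 4× C (H2) → no; 5× C (H1) → no; 3× C (H3) → no; 1× N (charge +1, H0) → no; 1× O (charge -1, H0) → no; 2× O (H0) → no; 1× S (H1) → no; 2× C (H0) → match; 1× N (H0) → no; 1× N (H2) → no.
That gives 2 matching atoms.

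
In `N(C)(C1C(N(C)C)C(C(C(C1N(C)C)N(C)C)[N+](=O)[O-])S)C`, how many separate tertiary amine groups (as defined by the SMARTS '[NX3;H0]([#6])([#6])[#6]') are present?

[NX3;H0]([#6])([#6])[#6] is the SMARTS for a tertiary amine: a trivalent nitrogen with no H, bonded to three carbons.
The molecule carries 4 separate instances of a dimethylamino group (-N(CH3)2) meeting every constraint; each maps to a distinct set of atoms, giving 4 matches.

4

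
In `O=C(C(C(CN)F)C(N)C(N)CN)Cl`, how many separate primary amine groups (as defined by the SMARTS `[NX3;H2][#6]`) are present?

4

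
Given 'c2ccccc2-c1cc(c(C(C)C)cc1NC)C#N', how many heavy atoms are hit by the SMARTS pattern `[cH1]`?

7

The query [cH1] means: aromatic carbon bearing exactly one hydrogen.
Check the 19 heavy atoms by environment: 7× c (aromatic, H1) → match; 5× c (aromatic, H0) → no; 1× N (H1) → no; 3× C (H3) → no; 1× C (H1) → no; 1× C (H0) → no; 1× N (H0) → no.
That gives 7 matching atoms.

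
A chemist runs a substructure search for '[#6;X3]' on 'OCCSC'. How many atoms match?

The query [#6;X3] means: any carbon (aromatic or not) with three total connections.
Check the 5 heavy atoms by environment: 3× C (X4) → no; 1× S (X2) → no; 1× O (X2) → no.
No environment satisfies the query, so 0 matching atoms.

0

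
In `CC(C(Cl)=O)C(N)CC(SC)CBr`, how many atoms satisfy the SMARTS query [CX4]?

7

The query [CX4] means: C with X4: aliphatic carbon with exactly 4 total connections (bonds + H).
Check the 13 heavy atoms by environment: 7× C (X4) → match; 1× S (X2) → no; 1× N (X3) → no; 1× C (X3) → no; 1× O (X1) → no; 1× Cl (X1) → no; 1× Br (X1) → no.
That gives 7 matching atoms.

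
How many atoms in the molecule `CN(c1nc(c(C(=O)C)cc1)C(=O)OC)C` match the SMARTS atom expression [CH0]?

The query [CH0] means: aliphatic carbon with no attached hydrogen.
Check the 16 heavy atoms by environment: 1× n (aromatic, H0) → no; 3× c (aromatic, H0) → no; 2× c (aromatic, H1) → no; 2× C (H0) → match; 3× O (H0) → no; 4× C (H3) → no; 1× N (H0) → no.
That gives 2 matching atoms.

2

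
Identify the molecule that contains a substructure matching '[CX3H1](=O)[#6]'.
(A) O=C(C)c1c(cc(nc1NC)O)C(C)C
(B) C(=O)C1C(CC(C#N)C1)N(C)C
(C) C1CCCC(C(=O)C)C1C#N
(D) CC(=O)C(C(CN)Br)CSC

B

[CX3H1](=O)[#6] describes an sp2 carbon with one H, double-bonded to O and single-bonded to carbon (an aldehyde).
(A) has an acetyl/ketone group (-C(=O)CH3) but the carbonyl carbon has H0 (two carbon neighbours), not H1.
(B) contains an aldehyde (-CHO), which satisfies every atom and bond constraint.
(C) has an acetyl/ketone group (-C(=O)CH3) but the carbonyl carbon has H0 (two carbon neighbours), not H1.
(D) has an acetyl/ketone group (-C(=O)CH3) but the carbonyl carbon has H0 (two carbon neighbours), not H1.
So the answer is (B).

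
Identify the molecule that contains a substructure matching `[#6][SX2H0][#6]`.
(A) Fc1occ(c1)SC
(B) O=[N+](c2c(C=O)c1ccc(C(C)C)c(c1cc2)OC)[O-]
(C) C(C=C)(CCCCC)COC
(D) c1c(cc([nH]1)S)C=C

A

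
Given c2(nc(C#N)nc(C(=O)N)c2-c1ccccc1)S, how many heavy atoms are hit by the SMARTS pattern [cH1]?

The query [cH1] means: aromatic carbon bearing exactly one hydrogen.
Check the 18 heavy atoms by environment: 2× n (aromatic, H0) → no; 5× c (aromatic, H0) → no; 5× c (aromatic, H1) → match; 2× C (H0) → no; 1× N (H0) → no; 1× O (H0) → no; 1× N (H2) → no; 1× S (H1) → no.
That gives 5 matching atoms.

5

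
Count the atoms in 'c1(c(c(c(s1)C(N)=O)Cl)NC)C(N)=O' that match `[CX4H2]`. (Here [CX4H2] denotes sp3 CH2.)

0

Check the 14 heavy atoms by environment: 1× s (aromatic, H0, X2) → no; 4× c (aromatic, H0, X3) → no; 2× C (H0, X3) → no; 2× O (H0, X1) → no; 2× N (H2, X3) → no; 1× N (H1, X3) → no; 1× C (H3, X4) → no; 1× Cl (H0, X1) → no.
No environment satisfies the query, so 0 matching atoms.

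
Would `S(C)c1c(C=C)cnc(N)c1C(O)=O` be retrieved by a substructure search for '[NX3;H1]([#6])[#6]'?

The pattern [NX3;H1]([#6])[#6] describes a trivalent nitrogen with one H, bonded to two carbons — a secondary amine.
The closest candidate here is a primary amino group (-NH2), but the nitrogen has H2 and only one carbon neighbour. No other fragment satisfies the full query, so there is no match.

No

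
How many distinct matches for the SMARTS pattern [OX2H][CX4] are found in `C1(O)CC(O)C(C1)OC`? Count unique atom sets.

[OX2H][CX4] is the SMARTS for an aliphatic alcohol: a hydroxyl oxygen bound to an sp3 (X4) carbon.
The molecule carries 2 separate instances of a hydroxyl group (-OH) meeting every constraint; each maps to a distinct set of atoms, giving 2 matches.

2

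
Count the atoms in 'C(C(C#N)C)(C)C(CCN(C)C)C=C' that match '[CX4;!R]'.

9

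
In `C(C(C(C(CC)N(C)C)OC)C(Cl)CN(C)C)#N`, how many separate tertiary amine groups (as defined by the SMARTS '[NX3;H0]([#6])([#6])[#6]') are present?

[NX3;H0]([#6])([#6])[#6] is the SMARTS for a tertiary amine: a trivalent nitrogen with no H, bonded to three carbons.
The molecule carries 2 separate instances of a dimethylamino group (-N(CH3)2) meeting every constraint; each maps to a distinct set of atoms, giving 2 matches.

2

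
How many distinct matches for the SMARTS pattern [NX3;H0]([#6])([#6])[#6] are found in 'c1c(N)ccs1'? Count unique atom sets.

0

[NX3;H0]([#6])([#6])[#6] is the SMARTS for a tertiary amine: a trivalent nitrogen with no H, bonded to three carbons.
The molecule has a primary amino group (-NH2), but the nitrogen has H2, not H0 with three carbons; nothing else fits, so there are 0 matches.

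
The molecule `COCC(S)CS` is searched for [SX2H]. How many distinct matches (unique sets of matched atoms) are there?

[SX2H] is the SMARTS for a thiol: an aliphatic sulfur with two connections, one being H.
The molecule carries 2 separate instances of a thiol (-SH) meeting every constraint; each maps to a distinct set of atoms, giving 2 matches.

2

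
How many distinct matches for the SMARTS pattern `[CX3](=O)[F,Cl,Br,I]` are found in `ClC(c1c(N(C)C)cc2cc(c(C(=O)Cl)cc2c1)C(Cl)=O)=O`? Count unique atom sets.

[CX3](=O)[F,Cl,Br,I] is the SMARTS for an acyl halide: a carbonyl carbon bonded to a halogen.
The molecule carries 3 separate instances of an acyl chloride (-C(=O)Cl) meeting every constraint; each maps to a distinct set of atoms, giving 3 matches.

3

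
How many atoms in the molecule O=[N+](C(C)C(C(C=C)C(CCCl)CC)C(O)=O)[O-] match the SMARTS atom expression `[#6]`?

The query [#6] means: #6 matches any atom with atomic number 6 (carbon, aromatic or aliphatic).
Check the 18 heavy atoms by environment: 12× C → match; 1× N (charge +1) → no; 1× O (charge -1) → no; 3× O → no; 1× Cl → no.
That gives 12 matching atoms.

12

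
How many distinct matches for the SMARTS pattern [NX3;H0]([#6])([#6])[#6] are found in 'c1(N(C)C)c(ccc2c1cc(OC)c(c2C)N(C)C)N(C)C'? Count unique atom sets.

3

[NX3;H0]([#6])([#6])[#6] is the SMARTS for a tertiary amine: a trivalent nitrogen with no H, bonded to three carbons.
The molecule carries 3 separate instances of a dimethylamino group (-N(CH3)2) meeting every constraint; each maps to a distinct set of atoms, giving 3 matches.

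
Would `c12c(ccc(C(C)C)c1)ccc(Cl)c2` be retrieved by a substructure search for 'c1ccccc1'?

Yes

The pattern c1ccccc1 describes six aromatic carbons in a ring — a benzene ring.
The required atom environment is present in the molecule, so the pattern matches.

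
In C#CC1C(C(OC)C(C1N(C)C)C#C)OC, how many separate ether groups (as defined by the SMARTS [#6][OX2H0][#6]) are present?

2

[#6][OX2H0][#6] is the SMARTS for an ether: an aliphatic oxygen bridging two carbons with no H on the oxygen.
The molecule carries 2 separate instances of a methoxy ether (-OCH3) meeting every constraint; each maps to a distinct set of atoms, giving 2 matches.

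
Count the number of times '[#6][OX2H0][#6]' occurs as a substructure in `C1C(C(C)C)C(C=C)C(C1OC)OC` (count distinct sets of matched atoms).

2

[#6][OX2H0][#6] is the SMARTS for an ether: an aliphatic oxygen bridging two carbons with no H on the oxygen.
The molecule carries 2 separate instances of a methoxy ether (-OCH3) meeting every constraint; each maps to a distinct set of atoms, giving 2 matches.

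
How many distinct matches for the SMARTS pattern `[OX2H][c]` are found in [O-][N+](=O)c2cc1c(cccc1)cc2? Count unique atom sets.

0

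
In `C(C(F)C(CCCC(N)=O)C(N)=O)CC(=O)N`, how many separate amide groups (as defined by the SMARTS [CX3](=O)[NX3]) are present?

[CX3](=O)[NX3] is the SMARTS for an amide: a carbonyl carbon bonded to a trivalent nitrogen.
The molecule carries 3 separate instances of a primary amide (-C(=O)NH2) meeting every constraint; each maps to a distinct set of atoms, giving 3 matches.

3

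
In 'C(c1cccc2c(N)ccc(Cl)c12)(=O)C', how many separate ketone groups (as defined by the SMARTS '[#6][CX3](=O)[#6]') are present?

1

[#6][CX3](=O)[#6] is the SMARTS for a ketone: a carbonyl carbon (no H) flanked by two carbons.
Exactly one fragment in the molecule meets all constraints, giving 1 match.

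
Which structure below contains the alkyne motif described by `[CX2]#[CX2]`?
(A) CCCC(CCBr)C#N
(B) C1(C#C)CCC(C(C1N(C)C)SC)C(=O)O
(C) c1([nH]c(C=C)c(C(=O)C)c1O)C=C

B

[CX2]#[CX2] describes a carbon-carbon triple bond (an alkyne).
(A) has a nitrile (-C#N) but the triple bond is C#N, not C#C.
(B) contains an ethynyl group (-C#CH), which satisfies every atom and bond constraint.
(C) has a vinyl group (-CH=CH2) but the C=C is a double bond; both carbons are CX3, not CX2.
So the answer is (B).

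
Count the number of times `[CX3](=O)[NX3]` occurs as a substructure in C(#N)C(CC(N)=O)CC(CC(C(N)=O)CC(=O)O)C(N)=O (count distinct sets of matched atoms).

3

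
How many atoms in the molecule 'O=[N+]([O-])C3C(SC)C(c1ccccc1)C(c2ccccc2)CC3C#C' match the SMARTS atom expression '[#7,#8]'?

The query [#7,#8] means: nitrogen or oxygen (comma = OR).
Check the 25 heavy atoms by environment: 9× C → no; 1× N (charge +1) → match; 1× O (charge -1) → match; 1× O → match; 12× c (aromatic) → no; 1× S → no.
Summing the matching environments: 1 + 1 + 1 = 3 matching atoms.

3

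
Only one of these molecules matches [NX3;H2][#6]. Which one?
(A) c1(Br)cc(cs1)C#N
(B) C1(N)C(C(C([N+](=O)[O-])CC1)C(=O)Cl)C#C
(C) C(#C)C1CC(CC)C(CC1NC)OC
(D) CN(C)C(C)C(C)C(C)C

B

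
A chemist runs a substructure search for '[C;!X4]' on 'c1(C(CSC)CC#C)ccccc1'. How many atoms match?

The query [C;!X4] means: aliphatic carbon that does not have four total connections.
Check the 13 heavy atoms by environment: 4× C (X4) → no; 1× S (X2) → no; 2× C (X2) → match; 6× c (aromatic, X3) → no.
That gives 2 matching atoms.

2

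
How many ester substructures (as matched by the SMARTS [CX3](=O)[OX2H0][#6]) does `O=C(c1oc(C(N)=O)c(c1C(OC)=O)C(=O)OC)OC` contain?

[CX3](=O)[OX2H0][#6] is the SMARTS for an ester: a carbonyl carbon bonded to an oxygen that is itself bonded to carbon (no H on that O).
The molecule carries 3 separate instances of a methyl-ester group (-C(=O)OCH3) meeting every constraint; each maps to a distinct set of atoms, giving 3 matches.

3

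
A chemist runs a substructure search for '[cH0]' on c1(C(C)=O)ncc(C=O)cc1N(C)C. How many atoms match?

3

The query [cH0] means: aromatic carbon with no attached hydrogen (substituted or ring-fusion).
Check the 14 heavy atoms by environment: 1× n (aromatic, H0) → no; 3× c (aromatic, H0) → match; 2× c (aromatic, H1) → no; 1× N (H0) → no; 3× C (H3) → no; 1× C (H0) → no; 2× O (H0) → no; 1× C (H1) → no.
That gives 3 matching atoms.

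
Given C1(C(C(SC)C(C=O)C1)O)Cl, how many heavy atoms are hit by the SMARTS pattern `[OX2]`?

Check the 11 heavy atoms by environment: 6× C (X4) → no; 1× S (X2) → no; 1× O (X2) → match; 1× C (X3) → no; 1× O (X1) → no; 1× Cl (X1) → no.
That gives 1 matching atom.

1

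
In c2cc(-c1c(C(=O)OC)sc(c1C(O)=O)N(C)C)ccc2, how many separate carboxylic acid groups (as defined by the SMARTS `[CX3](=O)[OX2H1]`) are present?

[CX3](=O)[OX2H1] is the SMARTS for a carboxylic acid: an sp2 carbon double-bonded to O and single-bonded to an -OH oxygen.
Exactly one fragment in the molecule meets all constraints, giving 1 match.

1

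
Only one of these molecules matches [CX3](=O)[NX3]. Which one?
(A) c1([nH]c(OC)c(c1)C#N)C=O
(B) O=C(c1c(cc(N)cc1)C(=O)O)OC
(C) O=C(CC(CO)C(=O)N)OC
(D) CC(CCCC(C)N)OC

C

[CX3](=O)[NX3] describes a carbonyl carbon bonded to a trivalent nitrogen (an amide).
(A) has a nitrile (-C#N) but the nitrile N is NX1 (triple-bonded), not NX3.
(B) has a methyl-ester group (-C(=O)OCH3) but the carbonyl is bonded to O, not to an NX3 nitrogen.
(C) contains a primary amide (-C(=O)NH2), which satisfies every atom and bond constraint.
(D) has a primary amino group (-NH2) but the -NH2 is not attached to a carbonyl carbon.
So the answer is (C).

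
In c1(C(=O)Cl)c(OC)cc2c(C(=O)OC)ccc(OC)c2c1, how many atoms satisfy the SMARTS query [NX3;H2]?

The query [NX3;H2] means: aliphatic N with 3 total connections, two of them H — an -NH2 nitrogen (amine or amide).
Check the 21 heavy atoms by environment: 6× c (aromatic, H0, X3) → no; 4× c (aromatic, H1, X3) → no; 2× C (H0, X3) → no; 2× O (H0, X1) → no; 1× Cl (H0, X1) → no; 3× O (H0, X2) → no; 3× C (H3, X4) → no.
No environment satisfies the query, so 0 matching atoms.

0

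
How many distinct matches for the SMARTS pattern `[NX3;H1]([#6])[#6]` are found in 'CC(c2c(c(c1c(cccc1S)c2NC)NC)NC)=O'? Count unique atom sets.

[NX3;H1]([#6])[#6] is the SMARTS for a secondary amine: a trivalent nitrogen with one H, bonded to two carbons.
The molecule carries 3 separate instances of an N-methylamino group (-NHCH3) meeting every constraint; each maps to a distinct set of atoms, giving 3 matches.

3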